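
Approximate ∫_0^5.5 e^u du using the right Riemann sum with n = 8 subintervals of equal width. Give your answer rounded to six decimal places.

Δu = (5.5 − 0)/8 = 0.6875.
Right endpoints: 0.6875, 1.375, 2.0625, 2.75, 3.4375, 4.125, 4.8125, 5.5.
f(0.6875) ≈ 1.988737, f(1.375) ≈ 3.955077, f(2.0625) ≈ 7.865609, f(2.75) ≈ 15.642632, f(3.4375) ≈ 31.109088, f(4.125) ≈ 61.867809, f(4.8125) ≈ 123.038830, f(5.5) ≈ 244.691932.
Sum = Δu · [f(0.6875) + f(1.375) + f(2.0625) + ...].
Sum ≈ 336.984804.

336.984804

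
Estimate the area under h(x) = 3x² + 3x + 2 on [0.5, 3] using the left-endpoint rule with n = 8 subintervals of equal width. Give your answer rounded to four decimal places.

39.8486

Δx = (3 − 0.5)/8 = 0.3125.
Left endpoints: 0.5, 0.8125, 1.125, 1.4375, 1.75, 2.0625, 2.375, 2.6875.
h(0.5) = 4.25, h(0.8125) = 6.41796875, h(1.125) = 9.171875, h(1.4375) = 12.51171875, h(1.75) = 16.4375, h(2.0625) = 20.94921875, h(2.375) = 26.046875, h(2.6875) = 31.73046875.
Sum = Δx · [h(0.5) + h(0.8125) + h(1.125) + ...].
Sum ≈ 39.8486.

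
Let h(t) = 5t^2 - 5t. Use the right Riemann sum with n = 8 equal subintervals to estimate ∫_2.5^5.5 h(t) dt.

Δt = (5.5 − 2.5)/8 = 0.375.
Right endpoints: 2.875, 3.25, 3.625, 4, 4.375, 4.75, 5.125, 5.5.
h(2.875) = 26.953125, h(3.25) = 36.5625, h(3.625) = 47.578125, h(4) = 60, h(4.375) = 73.828125, h(4.75) = 89.0625, h(5.125) = 105.703125, h(5.5) = 123.75.
Sum = Δt · [h(2.875) + h(3.25) + h(3.625) + ...].
Sum = 211.2890625.

211.2890625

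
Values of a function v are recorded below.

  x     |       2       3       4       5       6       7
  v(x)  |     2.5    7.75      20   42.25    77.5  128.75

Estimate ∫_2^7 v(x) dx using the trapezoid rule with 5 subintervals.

Δx = 1.
T_5 = (1/2)·[2.5 + 2·7.75 + 2·20 + 2·42.25 + 2·77.5 + 128.75] = 213.125.

213.125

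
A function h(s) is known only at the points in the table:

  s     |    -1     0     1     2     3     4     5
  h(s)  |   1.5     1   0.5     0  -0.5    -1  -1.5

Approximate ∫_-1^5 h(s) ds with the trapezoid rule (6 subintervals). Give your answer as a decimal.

Δs = 1.
T_6 = (1/2)·[1.5 + 2·1 + 2·0.5 + 2·0 + 2·(-0.5) + 2·(-1) + (-1.5)] = 0.

0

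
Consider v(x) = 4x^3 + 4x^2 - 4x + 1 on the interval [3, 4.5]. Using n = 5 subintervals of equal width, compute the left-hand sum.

350.34

Δx = (4.5 − 3)/5 = 0.3.
Left endpoints: 3, 3.3, 3.6, 3.9, 4.2.
v(3) = 133, v(3.3) = 175.108, v(3.6) = 225.064, v(3.9) = 283.516, v(4.2) = 351.112.
Sum = Δx · [v(3) + v(3.3) + v(3.6) + v(3.9) + v(4.2)].
Sum = 350.34.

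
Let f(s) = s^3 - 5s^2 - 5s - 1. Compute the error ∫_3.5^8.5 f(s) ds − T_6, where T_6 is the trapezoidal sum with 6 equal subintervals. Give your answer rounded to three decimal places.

-7.523

Exact integral: ∫_3.5^8.5 f(s) ds ≈ 160.41667.
T_6 ≈ 167.93981.
Error ≈ 160.41667 − 167.93981 ≈ -7.523.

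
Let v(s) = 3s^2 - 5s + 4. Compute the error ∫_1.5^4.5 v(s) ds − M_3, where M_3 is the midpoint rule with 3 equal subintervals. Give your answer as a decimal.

Exact integral: ∫_1.5^4.5 v(s) ds = 54.75.
M_3 = 54.
Error = 54.75 − 54 = 0.75.

0.75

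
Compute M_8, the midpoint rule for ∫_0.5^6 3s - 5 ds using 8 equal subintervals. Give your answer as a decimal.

Δs = (6 − 0.5)/8 = 0.6875.
Midpoints: 0.84375, 1.53125, 2.21875, 2.90625, 3.59375, 4.28125, 4.96875, 5.65625.
f(0.84375) = -2.46875, f(1.53125) = -0.40625, f(2.21875) = 1.65625, f(2.90625) = 3.71875, f(3.59375) = 5.78125, f(4.28125) = 7.84375, f(4.96875) = 9.90625, f(5.65625) = 11.96875.
Sum = Δs · [f(0.84375) + f(1.53125) + f(2.21875) + ...].
Sum = 26.125.

26.125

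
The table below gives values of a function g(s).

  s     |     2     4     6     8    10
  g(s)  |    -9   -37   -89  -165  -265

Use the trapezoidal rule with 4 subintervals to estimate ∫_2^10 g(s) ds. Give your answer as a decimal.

-856

Δs = 2.
T_4 = (2/2)·[(-9) + 2·(-37) + 2·(-89) + 2·(-165) + (-265)] = -856.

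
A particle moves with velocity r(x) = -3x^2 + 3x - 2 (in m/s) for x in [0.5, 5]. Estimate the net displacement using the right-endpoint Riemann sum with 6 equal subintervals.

Δx = (5 − 0.5)/6 = 0.75.
Right endpoints: 1.25, 2, 2.75, 3.5, 4.25, 5.
r(1.25) = -2.9375, r(2) = -8, r(2.75) = -16.4375, r(3.5) = -28.25, r(4.25) = -43.4375, r(5) = -62.
Sum = Δx · [r(1.25) + r(2) + r(2.75) + ...].
Sum = -120.796875.

-120.796875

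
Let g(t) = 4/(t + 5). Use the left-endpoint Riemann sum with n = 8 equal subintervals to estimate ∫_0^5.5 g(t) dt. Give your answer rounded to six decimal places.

Δt = (5.5 − 0)/8 = 0.6875.
Left endpoints: 0, 0.6875, 1.375, 2.0625, 2.75, 3.4375, 4.125, 4.8125.
g(0) = 0.8, g(0.6875) = 64/91, g(1.375) = 32/51, g(2.0625) = 64/113, g(2.75) = 16/31, g(3.4375) = 64/135, g(4.125) = 32/73, g(4.8125) = 64/157.
Sum = Δt · [g(0) + g(0.6875) + g(1.375) + ...].
Sum ≈ 3.116659.

3.116659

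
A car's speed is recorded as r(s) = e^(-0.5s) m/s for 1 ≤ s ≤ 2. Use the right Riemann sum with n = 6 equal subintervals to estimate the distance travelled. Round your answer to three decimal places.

Δs = (2 − 1)/6 = 1/6.
Right endpoints: 7/6, 4/3, 1.5, 5/3, 11/6, 2.
r(7/6) ≈ 0.558, r(4/3) ≈ 0.513, r(1.5) ≈ 0.472, r(5/3) ≈ 0.435, r(11/6) ≈ 0.400, r(2) ≈ 0.368.
Sum = Δs · [r(7/6) + r(4/3) + r(1.5) + ...].
Sum ≈ 0.458.

0.458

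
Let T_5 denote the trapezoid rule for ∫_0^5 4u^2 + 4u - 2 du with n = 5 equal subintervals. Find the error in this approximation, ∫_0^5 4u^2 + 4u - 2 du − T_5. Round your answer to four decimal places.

Exact integral: ∫_0^5 f(u) du ≈ 206.666667.
T_5 = 210.
Error ≈ 206.666667 − 210 ≈ -3.3333.

-3.3333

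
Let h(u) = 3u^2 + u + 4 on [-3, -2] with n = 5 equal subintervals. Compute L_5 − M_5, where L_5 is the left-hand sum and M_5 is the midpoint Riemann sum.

1.43

L_5 = 21.92.
M_5 = 20.49.
L_5 − M_5 = 1.43.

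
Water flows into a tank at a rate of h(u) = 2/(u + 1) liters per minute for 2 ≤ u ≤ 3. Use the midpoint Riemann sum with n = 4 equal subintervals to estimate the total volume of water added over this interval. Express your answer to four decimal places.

0.5751

Δu = (3 − 2)/4 = 0.25.
Midpoints: 2.125, 2.375, 2.625, 2.875.
h(2.125) = 0.64, h(2.375) = 16/27, h(2.625) = 16/29, h(2.875) = 16/31.
Sum = Δu · [h(2.125) + h(2.375) + h(2.625) + h(2.875)].
Sum ≈ 0.5751.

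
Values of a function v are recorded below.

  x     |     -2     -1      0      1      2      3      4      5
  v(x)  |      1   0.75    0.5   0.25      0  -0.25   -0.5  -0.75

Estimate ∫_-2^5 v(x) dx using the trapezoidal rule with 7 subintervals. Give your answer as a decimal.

Δx = 1.
T_7 = (1/2)·[1 + 2·0.75 + 2·0.5 + 2·0.25 + 2·0 + 2·(-0.25) + 2·(-0.5) + (-0.75)] = 0.875.

0.875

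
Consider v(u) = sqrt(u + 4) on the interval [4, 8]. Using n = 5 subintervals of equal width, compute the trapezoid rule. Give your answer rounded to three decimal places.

Δu = (8 − 4)/5 = 0.8.
v(4) ≈ 2.828, v(4.8) ≈ 2.966, v(5.6) ≈ 3.098, v(6.4) ≈ 3.225, v(7.2) ≈ 3.347, v(8) ≈ 3.464.
T_5 = (Δu/2)·[v(u_0) + 2v(u_1) + ... + 2v(u_{4}) + v(u_5)].
Sum ≈ 12.626.

12.626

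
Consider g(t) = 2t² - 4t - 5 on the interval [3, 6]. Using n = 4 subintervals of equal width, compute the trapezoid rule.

57.5625

Δt = (6 − 3)/4 = 0.75.
g(3) = 1, g(3.75) = 8.125, g(4.5) = 17.5, g(5.25) = 29.125, g(6) = 43.
T_4 = (Δt/2)·[g(t_0) + 2g(t_1) + 2g(t_2) + 2g(t_3) + g(t_4)].
Sum = 57.5625.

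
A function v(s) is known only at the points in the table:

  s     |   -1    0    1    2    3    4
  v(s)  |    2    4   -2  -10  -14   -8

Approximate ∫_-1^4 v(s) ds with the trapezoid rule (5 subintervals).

Δs = 1.
T_5 = (1/2)·[2 + 2·4 + 2·(-2) + 2·(-10) + 2·(-14) + (-8)] = -25.

-25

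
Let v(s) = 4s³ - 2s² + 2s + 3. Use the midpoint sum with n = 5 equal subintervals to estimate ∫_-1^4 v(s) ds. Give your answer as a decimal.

Δs = (4 − (-1))/5 = 1.
Midpoints: -0.5, 0.5, 1.5, 2.5, 3.5.
v(-0.5) = 1, v(0.5) = 4, v(1.5) = 15, v(2.5) = 58, v(3.5) = 157.
Sum = Δs · [v(-0.5) + v(0.5) + v(1.5) + v(2.5) + v(3.5)].
Sum = 235.

235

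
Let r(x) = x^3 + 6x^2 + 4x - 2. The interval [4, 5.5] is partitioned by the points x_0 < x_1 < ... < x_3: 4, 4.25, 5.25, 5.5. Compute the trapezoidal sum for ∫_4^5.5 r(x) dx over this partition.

398.49609375

Subinterval widths: 0.25, 1, 0.25.
r(4) = 174, r(4.25) = 200.140625, r(5.25) = 329.078125, r(5.5) = 367.875.
On each subinterval the trapezoid contributes (Δx_i/2)·[r(x_{i-1}) + r(x_i)].
Sum = 398.49609375.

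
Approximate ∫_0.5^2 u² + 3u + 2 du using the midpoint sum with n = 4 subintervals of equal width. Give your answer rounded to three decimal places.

Δu = (2 − 0.5)/4 = 0.375.
Midpoints: 0.6875, 1.0625, 1.4375, 1.8125.
f(0.6875) = 4.53515625, f(1.0625) = 6.31640625, f(1.4375) = 8.37890625, f(1.8125) = 10.72265625.
Sum = Δu · [f(0.6875) + f(1.0625) + f(1.4375) + f(1.8125)].
Sum ≈ 11.232.

11.232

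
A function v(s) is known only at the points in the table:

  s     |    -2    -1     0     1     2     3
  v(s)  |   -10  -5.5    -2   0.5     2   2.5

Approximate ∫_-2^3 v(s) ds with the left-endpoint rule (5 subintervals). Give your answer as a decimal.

Δs = 1.
Sum = 1·[(-10) + (-5.5) + (-2) + 0.5 + 2] = -15.

-15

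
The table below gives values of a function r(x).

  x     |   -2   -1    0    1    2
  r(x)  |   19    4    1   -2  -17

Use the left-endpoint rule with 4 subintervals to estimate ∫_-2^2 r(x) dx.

22

Δx = 1.
Sum = 1·[19 + 4 + 1 + (-2)] = 22.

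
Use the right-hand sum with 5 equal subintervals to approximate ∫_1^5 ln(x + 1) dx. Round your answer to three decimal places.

Δx = (5 − 1)/5 = 0.8.
Right endpoints: 1.8, 2.6, 3.4, 4.2, 5.
f(1.8) ≈ 1.030, f(2.6) ≈ 1.281, f(3.4) ≈ 1.482, f(4.2) ≈ 1.649, f(5) ≈ 1.792.
Sum = Δx · [f(1.8) + f(2.6) + f(3.4) + f(4.2) + f(5)].
Sum ≈ 5.786.

5.786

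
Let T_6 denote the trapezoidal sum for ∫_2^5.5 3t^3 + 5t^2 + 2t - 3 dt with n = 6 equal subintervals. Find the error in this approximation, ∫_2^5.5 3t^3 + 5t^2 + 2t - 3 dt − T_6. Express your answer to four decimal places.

Exact integral: ∫_2^5.5 f(t) dt ≈ 954.005208.
T_6 ≈ 961.696904.
Error ≈ 954.005208 − 961.696904 ≈ -7.6917.

-7.6917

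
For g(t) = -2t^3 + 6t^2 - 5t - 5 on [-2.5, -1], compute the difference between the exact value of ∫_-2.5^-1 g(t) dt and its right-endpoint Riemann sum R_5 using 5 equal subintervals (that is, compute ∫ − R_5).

Exact integral: ∫_-2.5^-1 g(t) dt = 53.90625.
R_5 = 44.04.
Error = 53.90625 − 44.04 = 9.86625.

9.86625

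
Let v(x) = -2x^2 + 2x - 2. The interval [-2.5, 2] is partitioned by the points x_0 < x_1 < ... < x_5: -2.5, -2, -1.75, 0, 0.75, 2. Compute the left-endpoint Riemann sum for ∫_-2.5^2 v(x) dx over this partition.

-37.125

Subinterval widths: 0.5, 0.25, 1.75, 0.75, 1.25.
Left endpoints: -2.5, -2, -1.75, 0, 0.75.
v(-2.5) = -19.5, v(-2) = -14, v(-1.75) = -11.625, v(0) = -2, v(0.75) = -1.625.
Sum = Σ Δx_i · v(x_i).
Sum = -37.125.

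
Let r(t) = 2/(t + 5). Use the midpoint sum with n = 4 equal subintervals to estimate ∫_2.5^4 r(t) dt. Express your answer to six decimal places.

Δt = (4 − 2.5)/4 = 0.375.
Midpoints: 2.6875, 3.0625, 3.4375, 3.8125.
r(2.6875) = 32/123, r(3.0625) = 32/129, r(3.4375) = 32/135, r(3.8125) = 32/141.
Sum = Δt · [r(2.6875) + r(3.0625) + r(3.4375) + r(3.8125)].
Sum ≈ 0.364580.

0.364580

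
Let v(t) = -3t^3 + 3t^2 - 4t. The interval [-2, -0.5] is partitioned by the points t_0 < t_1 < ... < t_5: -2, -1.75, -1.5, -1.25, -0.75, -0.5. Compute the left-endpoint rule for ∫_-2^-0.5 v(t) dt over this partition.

34.046875

Subinterval widths: 0.25, 0.25, 0.25, 0.5, 0.25.
Left endpoints: -2, -1.75, -1.5, -1.25, -0.75.
v(-2) = 44, v(-1.75) = 32.265625, v(-1.5) = 22.875, v(-1.25) = 15.546875, v(-0.75) = 5.953125.
Sum = Σ Δt_i · v(t_i).
Sum = 34.046875.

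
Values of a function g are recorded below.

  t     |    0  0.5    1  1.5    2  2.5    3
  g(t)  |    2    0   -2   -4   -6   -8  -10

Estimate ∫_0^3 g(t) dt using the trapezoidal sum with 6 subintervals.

Δt = 0.5.
T_6 = (0.5/2)·[2 + 2·0 + 2·(-2) + 2·(-4) + 2·(-6) + 2·(-8) + (-10)] = -12.

-12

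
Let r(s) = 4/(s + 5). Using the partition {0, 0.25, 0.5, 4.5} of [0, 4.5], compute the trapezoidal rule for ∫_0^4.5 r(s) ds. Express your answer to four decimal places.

Subinterval widths: 0.25, 0.25, 4.
r(0) = 0.8, r(0.25) = 16/21, r(0.5) = 8/11, r(4.5) = 8/19.
On each subinterval the trapezoid contributes (Δs_i/2)·[r(s_{i-1}) + r(s_i)].
Sum ≈ 2.6780.

2.6780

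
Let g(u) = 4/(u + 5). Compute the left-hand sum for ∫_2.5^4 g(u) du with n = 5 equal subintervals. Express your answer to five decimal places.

0.74278

Δu = (4 − 2.5)/5 = 0.3.
Left endpoints: 2.5, 2.8, 3.1, 3.4, 3.7.
g(2.5) = 8/15, g(2.8) = 20/39, g(3.1) = 40/81, g(3.4) = 10/21, g(3.7) = 40/87.
Sum = Δu · [g(2.5) + g(2.8) + g(3.1) + g(3.4) + g(3.7)].
Sum ≈ 0.74278.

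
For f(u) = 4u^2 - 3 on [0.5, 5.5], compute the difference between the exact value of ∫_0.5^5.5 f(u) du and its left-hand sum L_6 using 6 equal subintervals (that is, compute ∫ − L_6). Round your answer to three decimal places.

Exact integral: ∫_0.5^5.5 f(u) du ≈ 206.66667.
L_6 ≈ 158.98148.
Error ≈ 206.66667 − 158.98148 ≈ 47.685.

47.685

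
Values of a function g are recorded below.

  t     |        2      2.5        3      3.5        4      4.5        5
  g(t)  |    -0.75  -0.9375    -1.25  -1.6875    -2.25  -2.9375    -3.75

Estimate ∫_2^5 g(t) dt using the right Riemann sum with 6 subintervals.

-6.40625

Δt = 0.5.
Sum = 0.5·[(-0.9375) + (-1.25) + (-1.6875) + (-2.25) + (-2.9375) + (-3.75)] = -6.40625.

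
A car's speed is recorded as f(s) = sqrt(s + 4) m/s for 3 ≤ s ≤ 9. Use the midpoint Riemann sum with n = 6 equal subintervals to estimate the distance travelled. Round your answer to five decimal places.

Δs = (9 − 3)/6 = 1.
Midpoints: 3.5, 4.5, 5.5, 6.5, 7.5, 8.5.
f(3.5) ≈ 2.73861, f(4.5) ≈ 2.91548, f(5.5) ≈ 3.08221, f(6.5) ≈ 3.24037, f(7.5) ≈ 3.39116, f(8.5) ≈ 3.53553.
Sum = Δs · [f(3.5) + f(4.5) + f(5.5) + ...].
Sum ≈ 18.90336.

18.90336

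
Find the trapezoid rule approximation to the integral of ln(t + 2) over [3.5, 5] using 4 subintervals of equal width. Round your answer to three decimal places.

Δt = (5 − 3.5)/4 = 0.375.
f(3.5) ≈ 1.705, f(3.875) ≈ 1.771, f(4.25) ≈ 1.833, f(4.625) ≈ 1.891, f(5) ≈ 1.946.
T_4 = (Δt/2)·[f(t_0) + 2f(t_1) + 2f(t_2) + 2f(t_3) + f(t_4)].
Sum ≈ 2.745.

2.745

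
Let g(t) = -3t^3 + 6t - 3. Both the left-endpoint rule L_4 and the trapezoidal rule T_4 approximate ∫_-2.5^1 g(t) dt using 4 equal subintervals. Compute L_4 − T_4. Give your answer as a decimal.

12.6328125

L_4 ≈ 17.944336.
T_4 ≈ 5.311523.
L_4 − T_4 = 12.6328125.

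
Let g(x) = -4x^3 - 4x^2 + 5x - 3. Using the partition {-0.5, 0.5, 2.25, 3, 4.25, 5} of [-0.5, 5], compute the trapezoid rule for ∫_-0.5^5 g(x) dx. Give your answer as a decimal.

Subinterval widths: 1, 1.75, 0.75, 1.25, 0.75.
g(-0.5) = -6, g(0.5) = -2, g(2.25) = -57.5625, g(3) = -132, g(4.25) = -361.0625, g(5) = -578.
On each subinterval the trapezoid contributes (Δx_i/2)·[g(x_{i-1}) + g(x_i)].
Sum = -787.515625.

-787.515625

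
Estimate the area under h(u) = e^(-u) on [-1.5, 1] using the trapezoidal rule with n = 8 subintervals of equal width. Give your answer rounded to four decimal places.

4.1472

Δu = (1 − (-1.5))/8 = 0.3125.
h(-1.5) ≈ 4.4817, h(-1.1875) ≈ 3.2789, h(-0.875) ≈ 2.3989, h(-0.5625) ≈ 1.7551, h(-0.25) ≈ 1.2840, h(0.0625) ≈ 0.9394, h(0.375) ≈ 0.6873, h(0.6875) ≈ 0.5028, h(1) ≈ 0.3679.
T_8 = (Δu/2)·[h(u_0) + 2h(u_1) + ... + 2h(u_{7}) + h(u_8)].
Sum ≈ 4.1472.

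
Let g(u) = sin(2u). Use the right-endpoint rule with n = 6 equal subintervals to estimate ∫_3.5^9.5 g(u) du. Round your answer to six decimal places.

-0.328937

Δu = (9.5 − 3.5)/6 = 1.
Right endpoints: 4.5, 5.5, 6.5, 7.5, 8.5, 9.5.
g(4.5) ≈ 0.412118, g(5.5) ≈ -0.999990, g(6.5) ≈ 0.420167, g(7.5) ≈ 0.650288, g(8.5) ≈ -0.961397, g(9.5) ≈ 0.149877.
Sum = Δu · [g(4.5) + g(5.5) + g(6.5) + ...].
Sum ≈ -0.328937.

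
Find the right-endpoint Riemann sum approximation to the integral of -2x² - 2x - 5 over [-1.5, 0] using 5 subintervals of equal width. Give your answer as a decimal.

-7.32

Δx = (0 − (-1.5))/5 = 0.3.
Right endpoints: -1.2, -0.9, -0.6, -0.3, 0.
f(-1.2) = -5.48, f(-0.9) = -4.82, f(-0.6) = -4.52, f(-0.3) = -4.58, f(0) = -5.
Sum = Δx · [f(-1.2) + f(-0.9) + f(-0.6) + f(-0.3) + f(0)].
Sum = -7.32.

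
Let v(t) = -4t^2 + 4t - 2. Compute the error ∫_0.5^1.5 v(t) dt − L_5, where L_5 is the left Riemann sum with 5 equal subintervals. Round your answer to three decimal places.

Exact integral: ∫_0.5^1.5 v(t) dt ≈ -2.33333.
L_5 = -1.96.
Error ≈ -2.33333 − (-1.96) ≈ -0.373.

-0.373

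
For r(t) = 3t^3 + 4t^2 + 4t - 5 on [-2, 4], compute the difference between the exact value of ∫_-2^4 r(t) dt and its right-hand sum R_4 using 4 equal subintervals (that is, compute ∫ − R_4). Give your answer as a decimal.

Exact integral: ∫_-2^4 r(t) dt = 270.
R_4 = 515.25.
Error = 270 − 515.25 = -245.25.

-245.25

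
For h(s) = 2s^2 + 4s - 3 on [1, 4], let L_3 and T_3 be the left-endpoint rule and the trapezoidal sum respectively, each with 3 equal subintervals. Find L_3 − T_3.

-21

L_3 = 43.
T_3 = 64.
L_3 − T_3 = -21.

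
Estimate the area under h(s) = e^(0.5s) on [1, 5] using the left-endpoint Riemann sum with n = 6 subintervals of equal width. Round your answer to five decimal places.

Δs = (5 − 1)/6 = 2/3.
Left endpoints: 1, 5/3, 7/3, 3, 11/3, 13/3.
h(1) ≈ 1.64872, h(5/3) ≈ 2.30098, h(7/3) ≈ 3.21127, h(3) ≈ 4.48169, h(11/3) ≈ 6.25470, h(13/3) ≈ 8.72914.
Sum = Δs · [h(1) + h(5/3) + h(7/3) + ...].
Sum ≈ 17.75100.

17.75100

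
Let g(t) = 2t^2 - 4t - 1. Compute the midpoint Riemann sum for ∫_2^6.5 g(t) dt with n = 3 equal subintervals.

Δt = (6.5 − 2)/3 = 1.5.
Midpoints: 2.75, 4.25, 5.75.
g(2.75) = 3.125, g(4.25) = 18.125, g(5.75) = 42.125.
Sum = Δt · [g(2.75) + g(4.25) + g(5.75)].
Sum = 95.0625.

95.0625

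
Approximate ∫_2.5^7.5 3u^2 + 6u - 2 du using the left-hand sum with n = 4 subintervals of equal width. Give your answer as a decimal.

Δu = (7.5 − 2.5)/4 = 1.25.
Left endpoints: 2.5, 3.75, 5, 6.25.
f(2.5) = 31.75, f(3.75) = 62.6875, f(5) = 103, f(6.25) = 152.6875.
Sum = Δu · [f(2.5) + f(3.75) + f(5) + f(6.25)].
Sum = 437.65625.

437.65625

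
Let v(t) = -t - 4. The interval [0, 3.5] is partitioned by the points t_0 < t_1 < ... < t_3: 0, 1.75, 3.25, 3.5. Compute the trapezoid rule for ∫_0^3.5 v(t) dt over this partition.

-20.125

Subinterval widths: 1.75, 1.5, 0.25.
v(0) = -4, v(1.75) = -5.75, v(3.25) = -7.25, v(3.5) = -7.5.
On each subinterval the trapezoid contributes (Δt_i/2)·[v(t_{i-1}) + v(t_i)].
Sum = -20.125.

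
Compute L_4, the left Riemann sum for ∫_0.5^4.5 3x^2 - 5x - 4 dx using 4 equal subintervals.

7

Δx = (4.5 − 0.5)/4 = 1.
Left endpoints: 0.5, 1.5, 2.5, 3.5.
f(0.5) = -5.75, f(1.5) = -4.75, f(2.5) = 2.25, f(3.5) = 15.25.
Sum = Δx · [f(0.5) + f(1.5) + f(2.5) + f(3.5)].
Sum = 7.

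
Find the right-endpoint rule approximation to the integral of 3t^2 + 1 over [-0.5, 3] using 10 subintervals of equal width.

Δt = (3 − (-0.5))/10 = 0.35.
Right endpoints: -0.15, 0.2, 0.55, 0.9, 1.25, 1.6, 1.95, 2.3, 2.65, 3.
f(-0.15) = 1.0675, f(0.2) = 1.12, f(0.55) = 1.9075, f(0.9) = 3.43, f(1.25) = 5.6875, f(1.6) = 8.68, f(1.95) = 12.4075, f(2.3) = 16.87, f(2.65) = 22.0675, f(3) = 28.
Sum = Δt · [f(-0.15) + f(0.2) + f(0.55) + ...].
Sum = 35.433125.

35.433125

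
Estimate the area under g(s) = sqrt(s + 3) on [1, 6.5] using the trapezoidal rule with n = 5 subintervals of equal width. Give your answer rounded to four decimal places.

14.1785

Δs = (6.5 − 1)/5 = 1.1.
g(1) ≈ 2.0000, g(2.1) ≈ 2.2583, g(3.2) ≈ 2.4900, g(4.3) ≈ 2.7019, g(5.4) ≈ 2.8983, g(6.5) ≈ 3.0822.
T_5 = (Δs/2)·[g(s_0) + 2g(s_1) + ... + 2g(s_{4}) + g(s_5)].
Sum ≈ 14.1785.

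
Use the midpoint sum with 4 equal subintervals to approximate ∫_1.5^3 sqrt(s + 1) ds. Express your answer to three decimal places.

Δs = (3 − 1.5)/4 = 0.375.
Midpoints: 1.6875, 2.0625, 2.4375, 2.8125.
f(1.6875) ≈ 1.639, f(2.0625) ≈ 1.750, f(2.4375) ≈ 1.854, f(2.8125) ≈ 1.953.
Sum = Δs · [f(1.6875) + f(2.0625) + f(2.4375) + f(2.8125)].
Sum ≈ 2.698.

2.698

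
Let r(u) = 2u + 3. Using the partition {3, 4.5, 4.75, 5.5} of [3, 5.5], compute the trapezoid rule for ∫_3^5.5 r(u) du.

Subinterval widths: 1.5, 0.25, 0.75.
r(3) = 9, r(4.5) = 12, r(4.75) = 12.5, r(5.5) = 14.
On each subinterval the trapezoid contributes (Δu_i/2)·[r(u_{i-1}) + r(u_i)].
Sum = 28.75.

28.75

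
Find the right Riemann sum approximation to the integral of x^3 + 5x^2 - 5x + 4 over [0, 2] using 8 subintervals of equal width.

17.75

Δx = (2 − 0)/8 = 0.25.
Right endpoints: 0.25, 0.5, 0.75, 1, 1.25, 1.5, 1.75, 2.
f(0.25) = 3.078125, f(0.5) = 2.875, f(0.75) = 3.484375, f(1) = 5, f(1.25) = 7.515625, f(1.5) = 11.125, f(1.75) = 15.921875, f(2) = 22.
Sum = Δx · [f(0.25) + f(0.5) + f(0.75) + ...].
Sum = 17.75.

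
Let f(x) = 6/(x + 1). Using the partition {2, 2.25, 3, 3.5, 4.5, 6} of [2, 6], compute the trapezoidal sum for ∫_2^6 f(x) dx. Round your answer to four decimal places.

5.1171

Subinterval widths: 0.25, 0.75, 0.5, 1, 1.5.
f(2) = 2, f(2.25) = 24/13, f(3) = 1.5, f(3.5) = 4/3, f(4.5) = 12/11, f(6) = 6/7.
On each subinterval the trapezoid contributes (Δx_i/2)·[f(x_{i-1}) + f(x_i)].
Sum ≈ 5.1171.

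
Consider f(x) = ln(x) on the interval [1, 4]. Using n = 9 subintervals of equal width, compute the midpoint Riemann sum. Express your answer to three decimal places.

Δx = (4 − 1)/9 = 1/3.
Midpoints: 7/6, 1.5, 11/6, 13/6, 2.5, 17/6, 19/6, 3.5, 23/6.
f(7/6) ≈ 0.154, f(1.5) ≈ 0.405, f(11/6) ≈ 0.606, f(13/6) ≈ 0.773, f(2.5) ≈ 0.916, f(17/6) ≈ 1.041, f(19/6) ≈ 1.153, f(3.5) ≈ 1.253, f(23/6) ≈ 1.344.
Sum = Δx · [f(7/6) + f(1.5) + f(11/6) + ...].
Sum ≈ 2.549.

2.549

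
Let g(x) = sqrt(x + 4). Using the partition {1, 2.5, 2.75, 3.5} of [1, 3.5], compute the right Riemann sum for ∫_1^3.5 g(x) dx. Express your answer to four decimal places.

6.5277

Subinterval widths: 1.5, 0.25, 0.75.
Right endpoints: 2.5, 2.75, 3.5.
g(2.5) ≈ 2.5495, g(2.75) ≈ 2.5981, g(3.5) ≈ 2.7386.
Sum = Σ Δx_i · g(x_i).
Sum ≈ 6.5277.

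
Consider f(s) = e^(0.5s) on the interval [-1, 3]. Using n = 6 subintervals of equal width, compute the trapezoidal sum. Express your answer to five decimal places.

7.82195

Δs = (3 − (-1))/6 = 2/3.
f(-1) ≈ 0.60653, f(-1/3) ≈ 0.84648, f(1/3) ≈ 1.18136, f(1) ≈ 1.64872, f(5/3) ≈ 2.30098, f(7/3) ≈ 3.21127, f(3) ≈ 4.48169.
T_6 = (Δs/2)·[f(s_0) + 2f(s_1) + ... + 2f(s_{5}) + f(s_6)].
Sum ≈ 7.82195.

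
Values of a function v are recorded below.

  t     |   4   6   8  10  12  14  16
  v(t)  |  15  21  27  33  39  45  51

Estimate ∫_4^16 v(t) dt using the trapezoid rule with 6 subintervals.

Δt = 2.
T_6 = (2/2)·[15 + 2·21 + 2·27 + 2·33 + 2·39 + 2·45 + 51] = 396.

396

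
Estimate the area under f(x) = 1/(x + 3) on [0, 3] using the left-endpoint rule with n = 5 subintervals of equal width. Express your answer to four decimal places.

0.7456

Δx = (3 − 0)/5 = 0.6.
Left endpoints: 0, 0.6, 1.2, 1.8, 2.4.
f(0) = 1/3, f(0.6) = 5/18, f(1.2) = 5/21, f(1.8) = 5/24, f(2.4) = 5/27.
Sum = Δx · [f(0) + f(0.6) + f(1.2) + f(1.8) + f(2.4)].
Sum ≈ 0.7456.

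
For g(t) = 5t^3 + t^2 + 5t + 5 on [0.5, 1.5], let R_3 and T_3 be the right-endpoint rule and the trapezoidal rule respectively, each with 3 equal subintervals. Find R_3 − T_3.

3.875

R_3 ≈ 21.504630.
T_3 ≈ 17.629630.
R_3 − T_3 = 3.875.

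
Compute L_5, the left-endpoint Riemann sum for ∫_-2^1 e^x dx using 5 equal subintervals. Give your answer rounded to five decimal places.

1.88509

Δx = (1 − (-2))/5 = 0.6.
Left endpoints: -2, -1.4, -0.8, -0.2, 0.4.
f(-2) ≈ 0.13534, f(-1.4) ≈ 0.24660, f(-0.8) ≈ 0.44933, f(-0.2) ≈ 0.81873, f(0.4) ≈ 1.49182.
Sum = Δx · [f(-2) + f(-1.4) + f(-0.8) + f(-0.2) + f(0.4)].
Sum ≈ 1.88509.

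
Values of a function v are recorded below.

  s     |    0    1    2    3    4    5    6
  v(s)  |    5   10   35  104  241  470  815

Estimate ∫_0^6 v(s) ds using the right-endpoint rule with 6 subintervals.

Δs = 1.
Sum = 1·[10 + 35 + 104 + 241 + 470 + 815] = 1675.

1675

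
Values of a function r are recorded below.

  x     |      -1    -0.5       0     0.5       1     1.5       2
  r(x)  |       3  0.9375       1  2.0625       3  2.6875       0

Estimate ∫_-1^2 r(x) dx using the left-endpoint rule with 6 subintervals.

Δx = 0.5.
Sum = 0.5·[3 + 0.9375 + 1 + 2.0625 + 3 + 2.6875] = 6.34375.

6.34375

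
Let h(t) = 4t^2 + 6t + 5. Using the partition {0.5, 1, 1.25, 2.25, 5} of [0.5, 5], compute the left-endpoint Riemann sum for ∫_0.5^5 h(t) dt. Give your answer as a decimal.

133.5625

Subinterval widths: 0.5, 0.25, 1, 2.75.
Left endpoints: 0.5, 1, 1.25, 2.25.
h(0.5) = 9, h(1) = 15, h(1.25) = 18.75, h(2.25) = 38.75.
Sum = Σ Δt_i · h(t_i).
Sum = 133.5625.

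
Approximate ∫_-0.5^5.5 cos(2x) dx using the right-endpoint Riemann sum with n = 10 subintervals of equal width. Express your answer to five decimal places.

-0.23028

Δx = (5.5 − (-0.5))/10 = 0.6.
Right endpoints: 0.1, 0.7, 1.3, 1.9, 2.5, 3.1, 3.7, 4.3, 4.9, 5.5.
f(0.1) ≈ 0.98007, f(0.7) ≈ 0.16997, f(1.3) ≈ -0.85689, f(1.9) ≈ -0.79097, f(2.5) ≈ 0.28366, f(3.1) ≈ 0.99654, f(3.7) ≈ 0.43855, f(4.3) ≈ -0.67872, f(4.9) ≈ -0.93043, f(5.5) ≈ 0.00443.
Sum = Δx · [f(0.1) + f(0.7) + f(1.3) + ...].
Sum ≈ -0.23028.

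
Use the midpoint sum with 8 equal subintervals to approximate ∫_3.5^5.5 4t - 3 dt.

Δt = (5.5 − 3.5)/8 = 0.25.
Midpoints: 3.625, 3.875, 4.125, 4.375, 4.625, 4.875, 5.125, 5.375.
f(3.625) = 11.5, f(3.875) = 12.5, f(4.125) = 13.5, f(4.375) = 14.5, f(4.625) = 15.5, f(4.875) = 16.5, f(5.125) = 17.5, f(5.375) = 18.5.
Sum = Δt · [f(3.625) + f(3.875) + f(4.125) + ...].
Sum = 30.

30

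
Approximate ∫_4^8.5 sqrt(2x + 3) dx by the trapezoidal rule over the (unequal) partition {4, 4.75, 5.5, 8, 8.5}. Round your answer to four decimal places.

17.6320

Subinterval widths: 0.75, 0.75, 2.5, 0.5.
f(4) ≈ 3.3166, f(4.75) ≈ 3.5355, f(5.5) ≈ 3.7417, f(8) ≈ 4.3589, f(8.5) ≈ 4.4721.
On each subinterval the trapezoid contributes (Δx_i/2)·[f(x_{i-1}) + f(x_i)].
Sum ≈ 17.6320.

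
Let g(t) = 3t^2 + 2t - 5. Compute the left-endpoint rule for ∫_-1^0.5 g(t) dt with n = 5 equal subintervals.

-7.17

Δt = (0.5 − (-1))/5 = 0.3.
Left endpoints: -1, -0.7, -0.4, -0.1, 0.2.
g(-1) = -4, g(-0.7) = -4.93, g(-0.4) = -5.32, g(-0.1) = -5.17, g(0.2) = -4.48.
Sum = Δt · [g(-1) + g(-0.7) + g(-0.4) + g(-0.1) + g(0.2)].
Sum = -7.17.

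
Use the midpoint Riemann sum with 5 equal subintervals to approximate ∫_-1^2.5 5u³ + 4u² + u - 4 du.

56.1903125

Δu = (2.5 − (-1))/5 = 0.7.
Midpoints: -0.65, 0.05, 0.75, 1.45, 2.15.
f(-0.65) = -4.333125, f(0.05) = -3.939375, f(0.75) = 1.109375, f(1.45) = 21.103125, f(2.15) = 66.331875.
Sum = Δu · [f(-0.65) + f(0.05) + f(0.75) + f(1.45) + f(2.15)].
Sum = 56.1903125.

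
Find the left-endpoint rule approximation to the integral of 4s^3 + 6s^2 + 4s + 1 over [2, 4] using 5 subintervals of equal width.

Δs = (4 − 2)/5 = 0.4.
Left endpoints: 2, 2.4, 2.8, 3.2, 3.6.
f(2) = 65, f(2.4) = 100.456, f(2.8) = 147.048, f(3.2) = 206.312, f(3.6) = 279.784.
Sum = Δs · [f(2) + f(2.4) + f(2.8) + f(3.2) + f(3.6)].
Sum = 319.44.

319.44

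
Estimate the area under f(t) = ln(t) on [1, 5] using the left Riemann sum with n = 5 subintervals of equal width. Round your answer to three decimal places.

Δt = (5 − 1)/5 = 0.8.
Left endpoints: 1, 1.8, 2.6, 3.4, 4.2.
f(1) ≈ 0.000, f(1.8) ≈ 0.588, f(2.6) ≈ 0.956, f(3.4) ≈ 1.224, f(4.2) ≈ 1.435.
Sum = Δt · [f(1) + f(1.8) + f(2.6) + f(3.4) + f(4.2)].
Sum ≈ 3.362.

3.362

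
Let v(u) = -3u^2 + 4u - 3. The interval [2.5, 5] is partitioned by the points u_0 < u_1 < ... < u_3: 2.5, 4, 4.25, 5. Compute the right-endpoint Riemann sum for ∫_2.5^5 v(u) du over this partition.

-106.046875

Subinterval widths: 1.5, 0.25, 0.75.
Right endpoints: 4, 4.25, 5.
v(4) = -35, v(4.25) = -40.1875, v(5) = -58.
Sum = Σ Δu_i · v(u_i).
Sum = -106.046875.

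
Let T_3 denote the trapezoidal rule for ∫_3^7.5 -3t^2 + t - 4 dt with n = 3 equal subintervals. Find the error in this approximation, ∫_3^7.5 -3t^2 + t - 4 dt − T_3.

5.0625

Exact integral: ∫_3^7.5 f(t) dt = -389.25.
T_3 = -394.3125.
Error = -389.25 − (-394.3125) = 5.0625.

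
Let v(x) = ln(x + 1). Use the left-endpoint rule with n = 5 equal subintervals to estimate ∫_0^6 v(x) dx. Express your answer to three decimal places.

6.355

Δx = (6 − 0)/5 = 1.2.
Left endpoints: 0, 1.2, 2.4, 3.6, 4.8.
v(0) ≈ 0.000, v(1.2) ≈ 0.788, v(2.4) ≈ 1.224, v(3.6) ≈ 1.526, v(4.8) ≈ 1.758.
Sum = Δx · [v(0) + v(1.2) + v(2.4) + v(3.6) + v(4.8)].
Sum ≈ 6.355.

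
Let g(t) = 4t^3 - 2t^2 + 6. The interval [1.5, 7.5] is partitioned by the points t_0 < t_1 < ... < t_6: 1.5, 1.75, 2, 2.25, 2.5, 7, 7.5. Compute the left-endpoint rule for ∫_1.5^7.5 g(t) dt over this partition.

Subinterval widths: 0.25, 0.25, 0.25, 0.25, 4.5, 0.5.
Left endpoints: 1.5, 1.75, 2, 2.25, 2.5, 7.
g(1.5) = 15, g(1.75) = 21.3125, g(2) = 30, g(2.25) = 41.4375, g(2.5) = 56, g(7) = 1280.
Sum = Σ Δt_i · g(t_i).
Sum = 918.9375.

918.9375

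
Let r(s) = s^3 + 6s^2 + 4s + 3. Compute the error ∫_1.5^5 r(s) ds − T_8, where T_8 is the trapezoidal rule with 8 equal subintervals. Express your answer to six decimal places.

-1.758545

Exact integral: ∫_1.5^5 r(s) ds = 454.234375.
T_8 ≈ 455.99291992.
Error ≈ 454.234375 − 455.99291992 ≈ -1.758545.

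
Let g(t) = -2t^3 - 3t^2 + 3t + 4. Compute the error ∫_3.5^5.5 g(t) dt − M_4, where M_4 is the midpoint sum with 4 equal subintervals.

-1.25

Exact integral: ∫_3.5^5.5 g(t) dt = -471.
M_4 = -469.75.
Error = -471 − (-469.75) = -1.25.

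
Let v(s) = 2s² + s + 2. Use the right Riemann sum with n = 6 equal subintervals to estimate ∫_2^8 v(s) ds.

443

Δs = (8 − 2)/6 = 1.
Right endpoints: 3, 4, 5, 6, 7, 8.
v(3) = 23, v(4) = 38, v(5) = 57, v(6) = 80, v(7) = 107, v(8) = 138.
Sum = Δs · [v(3) + v(4) + v(5) + ...].
Sum = 443.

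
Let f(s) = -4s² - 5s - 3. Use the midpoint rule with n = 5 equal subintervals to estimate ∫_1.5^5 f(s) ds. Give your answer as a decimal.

-228.97

Δs = (5 − 1.5)/5 = 0.7.
Midpoints: 1.85, 2.55, 3.25, 3.95, 4.65.
f(1.85) = -25.94, f(2.55) = -41.76, f(3.25) = -61.5, f(3.95) = -85.16, f(4.65) = -112.74.
Sum = Δs · [f(1.85) + f(2.55) + f(3.25) + f(3.95) + f(4.65)].
Sum = -228.97.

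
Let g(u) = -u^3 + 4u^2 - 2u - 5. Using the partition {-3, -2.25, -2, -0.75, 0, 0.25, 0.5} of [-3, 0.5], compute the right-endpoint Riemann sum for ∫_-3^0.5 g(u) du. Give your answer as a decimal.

Subinterval widths: 0.75, 0.25, 1.25, 0.75, 0.25, 0.25.
Right endpoints: -2.25, -2, -0.75, 0, 0.25, 0.5.
g(-2.25) = 31.140625, g(-2) = 23, g(-0.75) = -0.828125, g(0) = -5, g(0.25) = -5.265625, g(0.5) = -5.125.
Sum = Σ Δu_i · g(u_i).
Sum = 21.72265625.

21.72265625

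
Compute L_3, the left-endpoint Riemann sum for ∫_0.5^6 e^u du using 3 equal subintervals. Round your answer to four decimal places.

Δu = (6 − 0.5)/3 = 11/6.
Left endpoints: 0.5, 7/3, 25/6.
f(0.5) ≈ 1.6487, f(7/3) ≈ 10.3123, f(25/6) ≈ 64.5001.
Sum = Δu · [f(0.5) + f(7/3) + f(25/6)].
Sum ≈ 140.1786.

140.1786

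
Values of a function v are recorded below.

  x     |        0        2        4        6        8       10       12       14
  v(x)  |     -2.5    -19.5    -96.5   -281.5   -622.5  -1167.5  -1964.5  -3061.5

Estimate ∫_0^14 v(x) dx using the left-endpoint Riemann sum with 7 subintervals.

-8309

Δx = 2.
Sum = 2·[(-2.5) + (-19.5) + (-96.5) + (-281.5) + (-622.5) + (-1167.5) + (-1964.5)] = -8309.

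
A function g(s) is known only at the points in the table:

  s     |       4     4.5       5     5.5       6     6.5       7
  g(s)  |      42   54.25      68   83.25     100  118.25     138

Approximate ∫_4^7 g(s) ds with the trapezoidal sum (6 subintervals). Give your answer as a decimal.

Δs = 0.5.
T_6 = (0.5/2)·[42 + 2·54.25 + 2·68 + 2·83.25 + 2·100 + 2·118.25 + 138] = 256.875.

256.875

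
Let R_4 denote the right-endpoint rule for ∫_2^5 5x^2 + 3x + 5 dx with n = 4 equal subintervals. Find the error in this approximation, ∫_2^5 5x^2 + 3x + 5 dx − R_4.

Exact integral: ∫_2^5 f(x) dx = 241.5.
R_4 = 285.65625.
Error = 241.5 − 285.65625 = -44.15625.

-44.15625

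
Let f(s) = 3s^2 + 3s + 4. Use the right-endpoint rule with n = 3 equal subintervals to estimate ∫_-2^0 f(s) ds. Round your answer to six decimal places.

8.444444

Δs = (0 − (-2))/3 = 2/3.
Right endpoints: -4/3, -2/3, 0.
f(-4/3) = 16/3, f(-2/3) = 10/3, f(0) = 4.
Sum = Δs · [f(-4/3) + f(-2/3) + f(0)].
Sum ≈ 8.444444.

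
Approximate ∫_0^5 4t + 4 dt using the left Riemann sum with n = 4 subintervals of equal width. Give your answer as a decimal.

Δt = (5 − 0)/4 = 1.25.
Left endpoints: 0, 1.25, 2.5, 3.75.
f(0) = 4, f(1.25) = 9, f(2.5) = 14, f(3.75) = 19.
Sum = Δt · [f(0) + f(1.25) + f(2.5) + f(3.75)].
Sum = 57.5.

57.5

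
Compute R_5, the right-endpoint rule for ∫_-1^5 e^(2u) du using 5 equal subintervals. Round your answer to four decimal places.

Δu = (5 − (-1))/5 = 1.2.
Right endpoints: 0.2, 1.4, 2.6, 3.8, 5.
f(0.2) ≈ 1.4918, f(1.4) ≈ 16.4446, f(2.6) ≈ 181.2722, f(3.8) ≈ 1998.1959, f(5) ≈ 22026.4658.
Sum = Δu · [f(0.2) + f(1.4) + f(2.6) + f(3.8) + f(5)].
Sum ≈ 29068.6445.

29068.6445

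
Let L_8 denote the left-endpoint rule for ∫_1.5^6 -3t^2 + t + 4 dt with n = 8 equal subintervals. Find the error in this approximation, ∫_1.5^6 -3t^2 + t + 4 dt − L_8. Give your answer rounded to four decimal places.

-26.4990

Exact integral: ∫_1.5^6 f(t) dt = -177.75.
L_8 ≈ -151.250977.
Error ≈ -177.75 − (-151.250977) ≈ -26.4990.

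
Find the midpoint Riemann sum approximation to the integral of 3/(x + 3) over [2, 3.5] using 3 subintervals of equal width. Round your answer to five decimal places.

Δx = (3.5 − 2)/3 = 0.5.
Midpoints: 2.25, 2.75, 3.25.
f(2.25) = 4/7, f(2.75) = 12/23, f(3.25) = 0.48.
Sum = Δx · [f(2.25) + f(2.75) + f(3.25)].
Sum ≈ 0.78658.

0.78658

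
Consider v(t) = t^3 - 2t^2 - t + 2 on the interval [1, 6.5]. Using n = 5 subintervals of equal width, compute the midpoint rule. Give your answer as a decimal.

248.8440625

Δt = (6.5 − 1)/5 = 1.1.
Midpoints: 1.55, 2.65, 3.75, 4.85, 5.95.
v(1.55) = -0.631125, v(2.65) = 3.914625, v(3.75) = 22.859375, v(4.85) = 64.189125, v(5.95) = 135.889875.
Sum = Δt · [v(1.55) + v(2.65) + v(3.75) + v(4.85) + v(5.95)].
Sum = 248.8440625.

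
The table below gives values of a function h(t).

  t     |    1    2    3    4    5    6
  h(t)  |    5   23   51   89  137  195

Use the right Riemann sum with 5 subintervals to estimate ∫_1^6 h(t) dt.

495

Δt = 1.
Sum = 1·[23 + 51 + 89 + 137 + 195] = 495.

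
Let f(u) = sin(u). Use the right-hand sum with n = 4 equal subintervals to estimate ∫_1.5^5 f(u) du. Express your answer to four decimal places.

Δu = (5 − 1.5)/4 = 0.875.
Right endpoints: 2.375, 3.25, 4.125, 5.
f(2.375) ≈ 0.6937, f(3.25) ≈ -0.1082, f(4.125) ≈ -0.8324, f(5) ≈ -0.9589.
Sum = Δu · [f(2.375) + f(3.25) + f(4.125) + f(5)].
Sum ≈ -1.0551.

-1.0551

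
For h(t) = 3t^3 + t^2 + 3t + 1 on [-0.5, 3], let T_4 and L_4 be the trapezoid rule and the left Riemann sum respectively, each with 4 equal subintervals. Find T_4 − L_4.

44.0234375

T_4 ≈ 91.84082.
L_4 ≈ 47.81738.
T_4 − L_4 = 44.0234375.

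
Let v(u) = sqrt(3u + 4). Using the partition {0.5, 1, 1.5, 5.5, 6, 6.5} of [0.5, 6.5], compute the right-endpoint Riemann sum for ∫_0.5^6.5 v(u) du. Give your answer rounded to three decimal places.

25.660

Subinterval widths: 0.5, 0.5, 4, 0.5, 0.5.
Right endpoints: 1, 1.5, 5.5, 6, 6.5.
v(1) ≈ 2.646, v(1.5) ≈ 2.915, v(5.5) ≈ 4.528, v(6) ≈ 4.690, v(6.5) ≈ 4.848.
Sum = Σ Δu_i · v(u_i).
Sum ≈ 25.660.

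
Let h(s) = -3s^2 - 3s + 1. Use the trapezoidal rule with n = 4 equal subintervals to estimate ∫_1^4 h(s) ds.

Δs = (4 − 1)/4 = 0.75.
h(1) = -5, h(1.75) = -13.4375, h(2.5) = -25.25, h(3.25) = -40.4375, h(4) = -59.
T_4 = (Δs/2)·[h(s_0) + 2h(s_1) + 2h(s_2) + 2h(s_3) + h(s_4)].
Sum = -83.34375.

-83.34375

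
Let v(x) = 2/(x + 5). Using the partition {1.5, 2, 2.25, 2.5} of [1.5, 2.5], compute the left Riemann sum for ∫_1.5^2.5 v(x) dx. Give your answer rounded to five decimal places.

0.29424

Subinterval widths: 0.5, 0.25, 0.25.
Left endpoints: 1.5, 2, 2.25.
v(1.5) = 4/13, v(2) = 2/7, v(2.25) = 8/29.
Sum = Σ Δx_i · v(x_i).
Sum ≈ 0.29424.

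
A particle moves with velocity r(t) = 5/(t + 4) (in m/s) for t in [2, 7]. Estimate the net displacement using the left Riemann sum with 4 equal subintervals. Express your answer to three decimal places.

3.280

Δt = (7 − 2)/4 = 1.25.
Left endpoints: 2, 3.25, 4.5, 5.75.
r(2) = 5/6, r(3.25) = 20/29, r(4.5) = 10/17, r(5.75) = 20/39.
Sum = Δt · [r(2) + r(3.25) + r(4.5) + r(5.75)].
Sum ≈ 3.280.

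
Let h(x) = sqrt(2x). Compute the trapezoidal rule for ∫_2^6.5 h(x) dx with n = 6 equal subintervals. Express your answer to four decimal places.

Δx = (6.5 − 2)/6 = 0.75.
h(2) ≈ 2.0000, h(2.75) ≈ 2.3452, h(3.5) ≈ 2.6458, h(4.25) ≈ 2.9155, h(5) ≈ 3.1623, h(5.75) ≈ 3.3912, h(6.5) ≈ 3.6056.
T_6 = (Δx/2)·[h(x_0) + 2h(x_1) + ... + 2h(x_{5}) + h(x_6)].
Sum ≈ 12.9470.

12.9470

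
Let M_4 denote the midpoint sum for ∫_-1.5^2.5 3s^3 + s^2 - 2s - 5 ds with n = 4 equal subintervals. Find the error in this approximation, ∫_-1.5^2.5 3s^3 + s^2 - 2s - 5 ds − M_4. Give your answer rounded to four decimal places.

Exact integral: ∫_-1.5^2.5 f(s) ds ≈ 7.833333.
M_4 = 6.
Error ≈ 7.833333 − 6 ≈ 1.8333.

1.8333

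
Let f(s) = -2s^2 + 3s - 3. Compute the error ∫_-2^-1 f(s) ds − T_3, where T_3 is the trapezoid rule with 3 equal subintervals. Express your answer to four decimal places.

0.0370

Exact integral: ∫_-2^-1 f(s) ds ≈ -12.166667.
T_3 ≈ -12.203704.
Error ≈ -12.166667 − (-12.203704) ≈ 0.0370.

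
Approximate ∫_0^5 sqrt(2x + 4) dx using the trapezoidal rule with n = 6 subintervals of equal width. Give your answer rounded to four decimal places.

Δx = (5 − 0)/6 = 5/6.
f(0) ≈ 2.0000, f(5/6) ≈ 2.3805, f(5/3) ≈ 2.7080, f(2.5) ≈ 3.0000, f(10/3) ≈ 3.2660, f(25/6) ≈ 3.5119, f(5) ≈ 3.7417.
T_6 = (Δx/2)·[f(x_0) + 2f(x_1) + ... + 2f(x_{5}) + f(x_6)].
Sum ≈ 14.7810.

14.7810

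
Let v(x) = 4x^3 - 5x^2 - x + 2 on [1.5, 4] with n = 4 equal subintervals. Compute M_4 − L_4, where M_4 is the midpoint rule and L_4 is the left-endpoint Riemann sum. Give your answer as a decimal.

46.6796875

M_4 = 145.7421875.
L_4 = 99.0625.
M_4 − L_4 = 46.6796875.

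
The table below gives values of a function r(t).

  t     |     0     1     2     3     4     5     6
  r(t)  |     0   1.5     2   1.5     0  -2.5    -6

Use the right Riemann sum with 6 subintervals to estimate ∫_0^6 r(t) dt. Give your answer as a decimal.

Δt = 1.
Sum = 1·[1.5 + 2 + 1.5 + 0 + (-2.5) + (-6)] = -3.5.

-3.5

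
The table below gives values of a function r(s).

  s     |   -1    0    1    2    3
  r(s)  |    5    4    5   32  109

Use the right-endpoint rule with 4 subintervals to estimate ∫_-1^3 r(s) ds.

150

Δs = 1.
Sum = 1·[4 + 5 + 32 + 109] = 150.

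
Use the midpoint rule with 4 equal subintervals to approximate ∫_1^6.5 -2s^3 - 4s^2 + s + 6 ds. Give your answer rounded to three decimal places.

-1180.276

Δs = (6.5 − 1)/4 = 1.375.
Midpoints: 1.6875, 3.0625, 4.4375, 5.8125.
f(1.6875) = -27267/2048, f(3.0625) = -175921/2048, f(4.4375) = -497847/2048, f(5.8125) = -1056933/2048.
Sum = Δs · [f(1.6875) + f(3.0625) + f(4.4375) + f(5.8125)].
Sum ≈ -1180.276.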